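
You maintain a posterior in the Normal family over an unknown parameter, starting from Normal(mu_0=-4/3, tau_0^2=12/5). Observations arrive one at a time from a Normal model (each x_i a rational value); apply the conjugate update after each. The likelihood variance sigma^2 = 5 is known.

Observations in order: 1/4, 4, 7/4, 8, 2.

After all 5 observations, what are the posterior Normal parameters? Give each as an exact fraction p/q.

mu_0=28/15, tau_0^2=12/17

obs 1: x=1/4 → posterior Normal(-91/111, 60/37)
obs 2: x=4 → posterior Normal(53/147, 60/49)
obs 3: x=7/4 → posterior Normal(116/183, 60/61)
obs 4: x=8 → posterior Normal(404/219, 60/73)
obs 5: x=2 → posterior Normal(28/15, 12/17)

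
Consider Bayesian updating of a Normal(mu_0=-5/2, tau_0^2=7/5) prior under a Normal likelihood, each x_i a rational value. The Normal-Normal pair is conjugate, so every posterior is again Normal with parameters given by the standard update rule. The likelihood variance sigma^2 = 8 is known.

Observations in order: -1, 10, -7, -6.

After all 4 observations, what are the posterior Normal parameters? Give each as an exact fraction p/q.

obs 1: x=-1 → posterior Normal(-107/47, 56/47)
obs 2: x=10 → posterior Normal(-37/54, 28/27)
obs 3: x=-7 → posterior Normal(-86/61, 56/61)
obs 4: x=-6 → posterior Normal(-32/17, 14/17)

mu_0=-32/17, tau_0^2=14/17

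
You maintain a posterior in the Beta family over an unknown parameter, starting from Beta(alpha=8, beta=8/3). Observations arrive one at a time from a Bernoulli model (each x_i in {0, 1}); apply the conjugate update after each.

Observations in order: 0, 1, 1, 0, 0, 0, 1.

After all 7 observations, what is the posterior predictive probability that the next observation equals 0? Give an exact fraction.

20/53

obs 1: x=0 → posterior Beta(8, 11/3)
obs 2: x=1 → posterior Beta(9, 11/3)
obs 3: x=1 → posterior Beta(10, 11/3)
obs 4: x=0 → posterior Beta(10, 14/3)
obs 5: x=0 → posterior Beta(10, 17/3)
obs 6: x=0 → posterior Beta(10, 20/3)
obs 7: x=1 → posterior Beta(11, 20/3)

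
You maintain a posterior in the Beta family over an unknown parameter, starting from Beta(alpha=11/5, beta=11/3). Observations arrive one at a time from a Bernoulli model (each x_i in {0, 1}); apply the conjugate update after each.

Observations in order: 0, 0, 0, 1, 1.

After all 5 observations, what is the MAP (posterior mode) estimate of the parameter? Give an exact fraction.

obs 1: x=0 → posterior Beta(11/5, 14/3)
obs 2: x=0 → posterior Beta(11/5, 17/3)
obs 3: x=0 → posterior Beta(11/5, 20/3)
obs 4: x=1 → posterior Beta(16/5, 20/3)
obs 5: x=1 → posterior Beta(21/5, 20/3)

48/133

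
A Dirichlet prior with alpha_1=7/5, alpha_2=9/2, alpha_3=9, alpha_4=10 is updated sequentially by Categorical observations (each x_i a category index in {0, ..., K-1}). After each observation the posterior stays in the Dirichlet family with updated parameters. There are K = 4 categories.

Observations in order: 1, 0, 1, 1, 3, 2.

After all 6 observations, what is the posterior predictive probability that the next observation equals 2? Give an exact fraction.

obs 1: x=1 → posterior Dirichlet(7/5, 11/2, 9, 10)
obs 2: x=0 → posterior Dirichlet(12/5, 11/2, 9, 10)
obs 3: x=1 → posterior Dirichlet(12/5, 13/2, 9, 10)
obs 4: x=1 → posterior Dirichlet(12/5, 15/2, 9, 10)
obs 5: x=3 → posterior Dirichlet(12/5, 15/2, 9, 11)
obs 6: x=2 → posterior Dirichlet(12/5, 15/2, 10, 11)

100/309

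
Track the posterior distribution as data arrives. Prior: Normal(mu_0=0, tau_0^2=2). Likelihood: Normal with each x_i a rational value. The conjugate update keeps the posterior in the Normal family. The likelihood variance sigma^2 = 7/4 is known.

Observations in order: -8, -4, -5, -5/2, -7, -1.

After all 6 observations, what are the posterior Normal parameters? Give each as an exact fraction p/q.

obs 1: x=-8 → posterior Normal(-64/15, 14/15)
obs 2: x=-4 → posterior Normal(-96/23, 14/23)
obs 3: x=-5 → posterior Normal(-136/31, 14/31)
obs 4: x=-5/2 → posterior Normal(-4, 14/39)
obs 5: x=-7 → posterior Normal(-212/47, 14/47)
obs 6: x=-1 → posterior Normal(-4, 14/55)

mu_0=-4, tau_0^2=14/55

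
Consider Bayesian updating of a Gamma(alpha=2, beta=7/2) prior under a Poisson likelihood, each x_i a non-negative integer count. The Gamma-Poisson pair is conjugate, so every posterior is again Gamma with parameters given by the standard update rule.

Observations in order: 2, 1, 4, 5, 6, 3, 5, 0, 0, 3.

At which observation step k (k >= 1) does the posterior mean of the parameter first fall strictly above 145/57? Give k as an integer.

obs 1: x=2 → posterior Gamma(4, 9/2)
obs 2: x=1 → posterior Gamma(5, 11/2)
obs 3: x=4 → posterior Gamma(9, 13/2)
obs 4: x=5 → posterior Gamma(14, 15/2)
obs 5: x=6 → posterior Gamma(20, 17/2)
obs 6: x=3 → posterior Gamma(23, 19/2)
obs 7: x=5 → posterior Gamma(28, 21/2)
obs 8: x=0 → posterior Gamma(28, 23/2)
obs 9: x=0 → posterior Gamma(28, 25/2)
obs 10: x=3 → posterior Gamma(31, 27/2)

k = 7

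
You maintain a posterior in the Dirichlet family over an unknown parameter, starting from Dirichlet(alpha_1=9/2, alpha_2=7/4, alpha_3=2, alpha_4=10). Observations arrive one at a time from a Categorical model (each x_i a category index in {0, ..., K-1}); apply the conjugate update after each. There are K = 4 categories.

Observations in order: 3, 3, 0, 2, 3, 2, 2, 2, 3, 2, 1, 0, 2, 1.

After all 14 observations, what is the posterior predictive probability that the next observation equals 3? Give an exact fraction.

obs 1: x=3 → posterior Dirichlet(9/2, 7/4, 2, 11)
obs 2: x=3 → posterior Dirichlet(9/2, 7/4, 2, 12)
obs 3: x=0 → posterior Dirichlet(11/2, 7/4, 2, 12)
obs 4: x=2 → posterior Dirichlet(11/2, 7/4, 3, 12)
obs 5: x=3 → posterior Dirichlet(11/2, 7/4, 3, 13)
obs 6: x=2 → posterior Dirichlet(11/2, 7/4, 4, 13)
obs 7: x=2 → posterior Dirichlet(11/2, 7/4, 5, 13)
obs 8: x=2 → posterior Dirichlet(11/2, 7/4, 6, 13)
obs 9: x=3 → posterior Dirichlet(11/2, 7/4, 6, 14)
obs 10: x=2 → posterior Dirichlet(11/2, 7/4, 7, 14)
obs 11: x=1 → posterior Dirichlet(11/2, 11/4, 7, 14)
obs 12: x=0 → posterior Dirichlet(13/2, 11/4, 7, 14)
obs 13: x=2 → posterior Dirichlet(13/2, 11/4, 8, 14)
obs 14: x=1 → posterior Dirichlet(13/2, 15/4, 8, 14)

56/129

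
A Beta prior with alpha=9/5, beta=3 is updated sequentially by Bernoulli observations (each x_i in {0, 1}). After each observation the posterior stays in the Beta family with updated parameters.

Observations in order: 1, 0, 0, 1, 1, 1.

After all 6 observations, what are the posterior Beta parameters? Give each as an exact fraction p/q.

alpha=29/5, beta=5

obs 1: x=1 → posterior Beta(14/5, 3)
obs 2: x=0 → posterior Beta(14/5, 4)
obs 3: x=0 → posterior Beta(14/5, 5)
obs 4: x=1 → posterior Beta(19/5, 5)
obs 5: x=1 → posterior Beta(24/5, 5)
obs 6: x=1 → posterior Beta(29/5, 5)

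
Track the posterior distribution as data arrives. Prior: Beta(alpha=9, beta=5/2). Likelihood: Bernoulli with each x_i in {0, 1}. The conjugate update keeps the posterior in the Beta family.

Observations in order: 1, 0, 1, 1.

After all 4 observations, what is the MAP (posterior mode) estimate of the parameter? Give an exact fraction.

obs 1: x=1 → posterior Beta(10, 5/2)
obs 2: x=0 → posterior Beta(10, 7/2)
obs 3: x=1 → posterior Beta(11, 7/2)
obs 4: x=1 → posterior Beta(12, 7/2)

22/27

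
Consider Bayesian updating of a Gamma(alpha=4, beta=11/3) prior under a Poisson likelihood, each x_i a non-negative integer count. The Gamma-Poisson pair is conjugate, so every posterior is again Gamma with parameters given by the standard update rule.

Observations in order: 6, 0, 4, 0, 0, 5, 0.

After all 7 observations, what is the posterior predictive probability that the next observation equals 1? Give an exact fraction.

obs 1: x=6 → posterior Gamma(10, 14/3)
obs 2: x=0 → posterior Gamma(10, 17/3)
obs 3: x=4 → posterior Gamma(14, 20/3)
obs 4: x=0 → posterior Gamma(14, 23/3)
obs 5: x=0 → posterior Gamma(14, 26/3)
obs 6: x=5 → posterior Gamma(19, 29/3)
obs 7: x=0 → posterior Gamma(19, 32/3)

2258002631656533621416002584576/7609583501588058567047119140625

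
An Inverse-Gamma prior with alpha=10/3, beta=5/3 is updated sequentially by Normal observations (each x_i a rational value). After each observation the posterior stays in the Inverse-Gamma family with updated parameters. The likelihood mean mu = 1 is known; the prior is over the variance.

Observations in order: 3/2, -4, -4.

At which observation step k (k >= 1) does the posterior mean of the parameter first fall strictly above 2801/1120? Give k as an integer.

k = 2

obs 1: x=3/2 → posterior Inverse-Gamma(23/6, 43/24)
obs 2: x=-4 → posterior Inverse-Gamma(13/3, 343/24)
obs 3: x=-4 → posterior Inverse-Gamma(29/6, 643/24)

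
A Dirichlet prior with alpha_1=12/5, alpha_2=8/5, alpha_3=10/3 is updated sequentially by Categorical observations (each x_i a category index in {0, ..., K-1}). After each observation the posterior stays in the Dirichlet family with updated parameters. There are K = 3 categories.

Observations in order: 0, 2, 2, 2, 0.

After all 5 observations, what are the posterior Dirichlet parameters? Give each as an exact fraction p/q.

obs 1: x=0 → posterior Dirichlet(17/5, 8/5, 10/3)
obs 2: x=2 → posterior Dirichlet(17/5, 8/5, 13/3)
obs 3: x=2 → posterior Dirichlet(17/5, 8/5, 16/3)
obs 4: x=2 → posterior Dirichlet(17/5, 8/5, 19/3)
obs 5: x=0 → posterior Dirichlet(22/5, 8/5, 19/3)

alpha_1=22/5, alpha_2=8/5, alpha_3=19/3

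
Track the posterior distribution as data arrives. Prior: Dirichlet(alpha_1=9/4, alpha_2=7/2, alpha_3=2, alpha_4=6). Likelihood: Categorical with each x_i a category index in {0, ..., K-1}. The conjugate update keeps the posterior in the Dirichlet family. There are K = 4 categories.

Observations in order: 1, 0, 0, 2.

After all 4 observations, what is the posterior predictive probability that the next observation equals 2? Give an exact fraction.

obs 1: x=1 → posterior Dirichlet(9/4, 9/2, 2, 6)
obs 2: x=0 → posterior Dirichlet(13/4, 9/2, 2, 6)
obs 3: x=0 → posterior Dirichlet(17/4, 9/2, 2, 6)
obs 4: x=2 → posterior Dirichlet(17/4, 9/2, 3, 6)

12/71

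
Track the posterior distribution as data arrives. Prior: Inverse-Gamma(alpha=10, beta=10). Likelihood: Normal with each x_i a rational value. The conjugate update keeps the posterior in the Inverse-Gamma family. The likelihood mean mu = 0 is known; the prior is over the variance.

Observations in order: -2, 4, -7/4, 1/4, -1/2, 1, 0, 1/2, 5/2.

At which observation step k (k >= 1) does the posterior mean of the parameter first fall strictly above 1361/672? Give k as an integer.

k = 3

obs 1: x=-2 → posterior Inverse-Gamma(21/2, 12)
obs 2: x=4 → posterior Inverse-Gamma(11, 20)
obs 3: x=-7/4 → posterior Inverse-Gamma(23/2, 689/32)
obs 4: x=1/4 → posterior Inverse-Gamma(12, 345/16)
obs 5: x=-1/2 → posterior Inverse-Gamma(25/2, 347/16)
obs 6: x=1 → posterior Inverse-Gamma(13, 355/16)
obs 7: x=0 → posterior Inverse-Gamma(27/2, 355/16)
obs 8: x=1/2 → posterior Inverse-Gamma(14, 357/16)
obs 9: x=5/2 → posterior Inverse-Gamma(29/2, 407/16)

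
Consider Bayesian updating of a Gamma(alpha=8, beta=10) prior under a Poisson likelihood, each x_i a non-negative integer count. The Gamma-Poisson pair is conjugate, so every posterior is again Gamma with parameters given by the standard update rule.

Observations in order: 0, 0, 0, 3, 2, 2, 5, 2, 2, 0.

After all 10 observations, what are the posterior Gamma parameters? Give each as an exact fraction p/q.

alpha=24, beta=20

obs 1: x=0 → posterior Gamma(8, 11)
obs 2: x=0 → posterior Gamma(8, 12)
obs 3: x=0 → posterior Gamma(8, 13)
obs 4: x=3 → posterior Gamma(11, 14)
obs 5: x=2 → posterior Gamma(13, 15)
obs 6: x=2 → posterior Gamma(15, 16)
obs 7: x=5 → posterior Gamma(20, 17)
obs 8: x=2 → posterior Gamma(22, 18)
obs 9: x=2 → posterior Gamma(24, 19)
obs 10: x=0 → posterior Gamma(24, 20)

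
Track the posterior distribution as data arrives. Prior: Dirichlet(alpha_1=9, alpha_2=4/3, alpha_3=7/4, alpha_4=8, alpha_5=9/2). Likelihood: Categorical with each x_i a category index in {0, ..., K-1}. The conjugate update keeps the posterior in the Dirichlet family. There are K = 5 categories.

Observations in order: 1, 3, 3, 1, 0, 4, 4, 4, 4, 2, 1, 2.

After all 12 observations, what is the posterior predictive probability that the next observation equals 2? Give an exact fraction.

obs 1: x=1 → posterior Dirichlet(9, 7/3, 7/4, 8, 9/2)
obs 2: x=3 → posterior Dirichlet(9, 7/3, 7/4, 9, 9/2)
obs 3: x=3 → posterior Dirichlet(9, 7/3, 7/4, 10, 9/2)
obs 4: x=1 → posterior Dirichlet(9, 10/3, 7/4, 10, 9/2)
obs 5: x=0 → posterior Dirichlet(10, 10/3, 7/4, 10, 9/2)
obs 6: x=4 → posterior Dirichlet(10, 10/3, 7/4, 10, 11/2)
obs 7: x=4 → posterior Dirichlet(10, 10/3, 7/4, 10, 13/2)
obs 8: x=4 → posterior Dirichlet(10, 10/3, 7/4, 10, 15/2)
obs 9: x=4 → posterior Dirichlet(10, 10/3, 7/4, 10, 17/2)
obs 10: x=2 → posterior Dirichlet(10, 10/3, 11/4, 10, 17/2)
obs 11: x=1 → posterior Dirichlet(10, 13/3, 11/4, 10, 17/2)
obs 12: x=2 → posterior Dirichlet(10, 13/3, 15/4, 10, 17/2)

45/439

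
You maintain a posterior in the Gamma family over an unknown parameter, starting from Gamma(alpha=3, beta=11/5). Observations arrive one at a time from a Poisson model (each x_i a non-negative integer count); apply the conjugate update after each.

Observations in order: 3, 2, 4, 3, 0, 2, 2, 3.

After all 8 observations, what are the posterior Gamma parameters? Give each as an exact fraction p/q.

alpha=22, beta=51/5

obs 1: x=3 → posterior Gamma(6, 16/5)
obs 2: x=2 → posterior Gamma(8, 21/5)
obs 3: x=4 → posterior Gamma(12, 26/5)
obs 4: x=3 → posterior Gamma(15, 31/5)
obs 5: x=0 → posterior Gamma(15, 36/5)
obs 6: x=2 → posterior Gamma(17, 41/5)
obs 7: x=2 → posterior Gamma(19, 46/5)
obs 8: x=3 → posterior Gamma(22, 51/5)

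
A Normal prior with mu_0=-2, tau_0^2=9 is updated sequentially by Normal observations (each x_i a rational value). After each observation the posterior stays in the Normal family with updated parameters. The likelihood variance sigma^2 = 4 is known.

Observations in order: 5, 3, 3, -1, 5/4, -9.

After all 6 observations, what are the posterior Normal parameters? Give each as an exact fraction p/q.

mu_0=49/232, tau_0^2=18/29

obs 1: x=5 → posterior Normal(37/13, 36/13)
obs 2: x=3 → posterior Normal(32/11, 18/11)
obs 3: x=3 → posterior Normal(91/31, 36/31)
obs 4: x=-1 → posterior Normal(41/20, 9/10)
obs 5: x=5/4 → posterior Normal(373/196, 36/49)
obs 6: x=-9 → posterior Normal(49/232, 18/29)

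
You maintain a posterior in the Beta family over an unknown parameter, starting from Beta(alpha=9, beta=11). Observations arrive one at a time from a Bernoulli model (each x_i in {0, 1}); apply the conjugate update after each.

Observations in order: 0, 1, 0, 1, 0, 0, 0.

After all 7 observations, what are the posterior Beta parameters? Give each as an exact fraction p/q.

obs 1: x=0 → posterior Beta(9, 12)
obs 2: x=1 → posterior Beta(10, 12)
obs 3: x=0 → posterior Beta(10, 13)
obs 4: x=1 → posterior Beta(11, 13)
obs 5: x=0 → posterior Beta(11, 14)
obs 6: x=0 → posterior Beta(11, 15)
obs 7: x=0 → posterior Beta(11, 16)

alpha=11, beta=16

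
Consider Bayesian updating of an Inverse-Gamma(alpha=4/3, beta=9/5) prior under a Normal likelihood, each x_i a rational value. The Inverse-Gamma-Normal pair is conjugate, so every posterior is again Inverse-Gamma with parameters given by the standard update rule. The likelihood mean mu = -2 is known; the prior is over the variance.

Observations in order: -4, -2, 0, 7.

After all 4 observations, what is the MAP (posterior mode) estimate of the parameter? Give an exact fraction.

obs 1: x=-4 → posterior Inverse-Gamma(11/6, 19/5)
obs 2: x=-2 → posterior Inverse-Gamma(7/3, 19/5)
obs 3: x=0 → posterior Inverse-Gamma(17/6, 29/5)
obs 4: x=7 → posterior Inverse-Gamma(10/3, 463/10)

1389/130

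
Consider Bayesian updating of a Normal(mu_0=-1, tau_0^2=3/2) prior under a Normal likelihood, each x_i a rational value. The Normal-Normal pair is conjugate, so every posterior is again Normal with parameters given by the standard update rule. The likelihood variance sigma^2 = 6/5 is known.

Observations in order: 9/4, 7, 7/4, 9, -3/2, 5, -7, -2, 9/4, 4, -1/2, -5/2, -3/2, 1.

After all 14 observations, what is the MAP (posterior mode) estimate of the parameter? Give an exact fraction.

329/296

obs 1: x=9/4 → posterior Normal(29/36, 2/3)
obs 2: x=7 → posterior Normal(169/56, 3/7)
obs 3: x=7/4 → posterior Normal(51/19, 6/19)
obs 4: x=9 → posterior Normal(4, 1/4)
obs 5: x=-3/2 → posterior Normal(177/58, 6/29)
obs 6: x=5 → posterior Normal(227/68, 3/17)
obs 7: x=-7 → posterior Normal(157/78, 2/13)
obs 8: x=-2 → posterior Normal(137/88, 3/22)
obs 9: x=9/4 → posterior Normal(319/196, 6/49)
obs 10: x=4 → posterior Normal(133/72, 1/9)
obs 11: x=-1/2 → posterior Normal(389/236, 6/59)
obs 12: x=-5/2 → posterior Normal(339/256, 3/32)
obs 13: x=-3/2 → posterior Normal(103/92, 2/23)
obs 14: x=1 → posterior Normal(329/296, 3/37)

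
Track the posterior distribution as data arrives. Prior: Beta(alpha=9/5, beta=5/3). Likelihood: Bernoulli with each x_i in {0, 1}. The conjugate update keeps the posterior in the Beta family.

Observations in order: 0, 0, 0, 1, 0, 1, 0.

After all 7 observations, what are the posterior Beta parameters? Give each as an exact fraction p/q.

obs 1: x=0 → posterior Beta(9/5, 8/3)
obs 2: x=0 → posterior Beta(9/5, 11/3)
obs 3: x=0 → posterior Beta(9/5, 14/3)
obs 4: x=1 → posterior Beta(14/5, 14/3)
obs 5: x=0 → posterior Beta(14/5, 17/3)
obs 6: x=1 → posterior Beta(19/5, 17/3)
obs 7: x=0 → posterior Beta(19/5, 20/3)

alpha=19/5, beta=20/3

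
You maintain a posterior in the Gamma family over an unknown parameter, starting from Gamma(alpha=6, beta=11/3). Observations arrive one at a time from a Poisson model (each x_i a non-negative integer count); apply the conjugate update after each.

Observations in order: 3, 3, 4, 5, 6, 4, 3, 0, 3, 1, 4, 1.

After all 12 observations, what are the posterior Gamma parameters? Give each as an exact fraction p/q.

obs 1: x=3 → posterior Gamma(9, 14/3)
obs 2: x=3 → posterior Gamma(12, 17/3)
obs 3: x=4 → posterior Gamma(16, 20/3)
obs 4: x=5 → posterior Gamma(21, 23/3)
obs 5: x=6 → posterior Gamma(27, 26/3)
obs 6: x=4 → posterior Gamma(31, 29/3)
obs 7: x=3 → posterior Gamma(34, 32/3)
obs 8: x=0 → posterior Gamma(34, 35/3)
obs 9: x=3 → posterior Gamma(37, 38/3)
obs 10: x=1 → posterior Gamma(38, 41/3)
obs 11: x=4 → posterior Gamma(42, 44/3)
obs 12: x=1 → posterior Gamma(43, 47/3)

alpha=43, beta=47/3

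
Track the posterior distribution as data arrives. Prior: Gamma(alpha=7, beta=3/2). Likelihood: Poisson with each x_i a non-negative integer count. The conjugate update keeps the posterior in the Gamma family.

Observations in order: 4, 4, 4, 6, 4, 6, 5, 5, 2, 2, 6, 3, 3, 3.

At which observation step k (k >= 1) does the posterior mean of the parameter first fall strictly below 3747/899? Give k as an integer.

k = 14

obs 1: x=4 → posterior Gamma(11, 5/2)
obs 2: x=4 → posterior Gamma(15, 7/2)
obs 3: x=4 → posterior Gamma(19, 9/2)
obs 4: x=6 → posterior Gamma(25, 11/2)
obs 5: x=4 → posterior Gamma(29, 13/2)
obs 6: x=6 → posterior Gamma(35, 15/2)
obs 7: x=5 → posterior Gamma(40, 17/2)
obs 8: x=5 → posterior Gamma(45, 19/2)
obs 9: x=2 → posterior Gamma(47, 21/2)
obs 10: x=2 → posterior Gamma(49, 23/2)
obs 11: x=6 → posterior Gamma(55, 25/2)
obs 12: x=3 → posterior Gamma(58, 27/2)
obs 13: x=3 → posterior Gamma(61, 29/2)
obs 14: x=3 → posterior Gamma(64, 31/2)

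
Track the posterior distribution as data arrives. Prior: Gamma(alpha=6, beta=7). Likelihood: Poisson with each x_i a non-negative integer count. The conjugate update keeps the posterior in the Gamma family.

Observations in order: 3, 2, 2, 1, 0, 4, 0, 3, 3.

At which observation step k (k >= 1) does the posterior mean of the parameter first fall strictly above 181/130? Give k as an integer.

k = 8

obs 1: x=3 → posterior Gamma(9, 8)
obs 2: x=2 → posterior Gamma(11, 9)
obs 3: x=2 → posterior Gamma(13, 10)
obs 4: x=1 → posterior Gamma(14, 11)
obs 5: x=0 → posterior Gamma(14, 12)
obs 6: x=4 → posterior Gamma(18, 13)
obs 7: x=0 → posterior Gamma(18, 14)
obs 8: x=3 → posterior Gamma(21, 15)
obs 9: x=3 → posterior Gamma(24, 16)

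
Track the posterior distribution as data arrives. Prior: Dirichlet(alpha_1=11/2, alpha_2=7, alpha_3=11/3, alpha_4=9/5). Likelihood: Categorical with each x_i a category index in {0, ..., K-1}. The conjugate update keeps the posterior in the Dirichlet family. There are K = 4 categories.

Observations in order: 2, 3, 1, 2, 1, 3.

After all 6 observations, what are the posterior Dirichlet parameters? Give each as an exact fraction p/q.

obs 1: x=2 → posterior Dirichlet(11/2, 7, 14/3, 9/5)
obs 2: x=3 → posterior Dirichlet(11/2, 7, 14/3, 14/5)
obs 3: x=1 → posterior Dirichlet(11/2, 8, 14/3, 14/5)
obs 4: x=2 → posterior Dirichlet(11/2, 8, 17/3, 14/5)
obs 5: x=1 → posterior Dirichlet(11/2, 9, 17/3, 14/5)
obs 6: x=3 → posterior Dirichlet(11/2, 9, 17/3, 19/5)

alpha_1=11/2, alpha_2=9, alpha_3=17/3, alpha_4=19/5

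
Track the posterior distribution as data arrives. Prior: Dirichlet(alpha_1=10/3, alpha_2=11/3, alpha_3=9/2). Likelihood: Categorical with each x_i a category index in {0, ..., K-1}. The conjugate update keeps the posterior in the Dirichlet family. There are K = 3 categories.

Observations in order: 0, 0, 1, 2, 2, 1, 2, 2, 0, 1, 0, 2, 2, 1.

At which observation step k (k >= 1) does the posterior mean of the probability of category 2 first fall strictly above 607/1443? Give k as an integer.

k = 8

obs 1: x=0 → posterior Dirichlet(13/3, 11/3, 9/2)
obs 2: x=0 → posterior Dirichlet(16/3, 11/3, 9/2)
obs 3: x=1 → posterior Dirichlet(16/3, 14/3, 9/2)
obs 4: x=2 → posterior Dirichlet(16/3, 14/3, 11/2)
obs 5: x=2 → posterior Dirichlet(16/3, 14/3, 13/2)
obs 6: x=1 → posterior Dirichlet(16/3, 17/3, 13/2)
obs 7: x=2 → posterior Dirichlet(16/3, 17/3, 15/2)
obs 8: x=2 → posterior Dirichlet(16/3, 17/3, 17/2)
obs 9: x=0 → posterior Dirichlet(19/3, 17/3, 17/2)
obs 10: x=1 → posterior Dirichlet(19/3, 20/3, 17/2)
obs 11: x=0 → posterior Dirichlet(22/3, 20/3, 17/2)
obs 12: x=2 → posterior Dirichlet(22/3, 20/3, 19/2)
obs 13: x=2 → posterior Dirichlet(22/3, 20/3, 21/2)
obs 14: x=1 → posterior Dirichlet(22/3, 23/3, 21/2)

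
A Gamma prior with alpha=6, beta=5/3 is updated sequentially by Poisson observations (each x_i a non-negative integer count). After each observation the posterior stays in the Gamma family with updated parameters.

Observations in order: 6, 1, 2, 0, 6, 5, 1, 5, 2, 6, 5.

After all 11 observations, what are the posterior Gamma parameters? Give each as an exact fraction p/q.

alpha=45, beta=38/3

obs 1: x=6 → posterior Gamma(12, 8/3)
obs 2: x=1 → posterior Gamma(13, 11/3)
obs 3: x=2 → posterior Gamma(15, 14/3)
obs 4: x=0 → posterior Gamma(15, 17/3)
obs 5: x=6 → posterior Gamma(21, 20/3)
obs 6: x=5 → posterior Gamma(26, 23/3)
obs 7: x=1 → posterior Gamma(27, 26/3)
obs 8: x=5 → posterior Gamma(32, 29/3)
obs 9: x=2 → posterior Gamma(34, 32/3)
obs 10: x=6 → posterior Gamma(40, 35/3)
obs 11: x=5 → posterior Gamma(45, 38/3)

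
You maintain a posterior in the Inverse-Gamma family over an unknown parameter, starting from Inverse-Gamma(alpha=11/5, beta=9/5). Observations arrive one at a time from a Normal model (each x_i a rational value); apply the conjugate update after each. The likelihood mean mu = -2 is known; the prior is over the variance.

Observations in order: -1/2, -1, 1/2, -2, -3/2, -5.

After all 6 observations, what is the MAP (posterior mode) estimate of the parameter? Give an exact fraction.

447/248

obs 1: x=-1/2 → posterior Inverse-Gamma(27/10, 117/40)
obs 2: x=-1 → posterior Inverse-Gamma(16/5, 137/40)
obs 3: x=1/2 → posterior Inverse-Gamma(37/10, 131/20)
obs 4: x=-2 → posterior Inverse-Gamma(21/5, 131/20)
obs 5: x=-3/2 → posterior Inverse-Gamma(47/10, 267/40)
obs 6: x=-5 → posterior Inverse-Gamma(26/5, 447/40)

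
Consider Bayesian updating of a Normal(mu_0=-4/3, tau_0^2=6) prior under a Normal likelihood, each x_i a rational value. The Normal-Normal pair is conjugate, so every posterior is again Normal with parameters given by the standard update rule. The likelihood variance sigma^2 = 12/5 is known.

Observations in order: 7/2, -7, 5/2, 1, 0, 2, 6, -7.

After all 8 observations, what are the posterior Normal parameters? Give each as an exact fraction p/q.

mu_0=1/18, tau_0^2=2/7

obs 1: x=7/2 → posterior Normal(89/42, 12/7)
obs 2: x=-7 → posterior Normal(-121/72, 1)
obs 3: x=5/2 → posterior Normal(-23/51, 12/17)
obs 4: x=1 → posterior Normal(-4/33, 6/11)
obs 5: x=0 → posterior Normal(-8/81, 4/9)
obs 6: x=2 → posterior Normal(11/48, 3/8)
obs 7: x=6 → posterior Normal(112/111, 12/37)
obs 8: x=-7 → posterior Normal(1/18, 2/7)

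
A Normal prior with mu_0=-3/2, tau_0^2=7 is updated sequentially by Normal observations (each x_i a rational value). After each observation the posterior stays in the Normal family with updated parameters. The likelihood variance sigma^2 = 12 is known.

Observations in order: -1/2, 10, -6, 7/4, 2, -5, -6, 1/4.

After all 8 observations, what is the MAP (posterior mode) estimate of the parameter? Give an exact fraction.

-5/8

obs 1: x=-1/2 → posterior Normal(-43/38, 84/19)
obs 2: x=10 → posterior Normal(97/52, 42/13)
obs 3: x=-6 → posterior Normal(13/66, 28/11)
obs 4: x=7/4 → posterior Normal(15/32, 21/10)
obs 5: x=2 → posterior Normal(131/188, 84/47)
obs 6: x=-5 → posterior Normal(-1/24, 14/9)
obs 7: x=-6 → posterior Normal(-177/244, 84/61)
obs 8: x=1/4 → posterior Normal(-5/8, 21/17)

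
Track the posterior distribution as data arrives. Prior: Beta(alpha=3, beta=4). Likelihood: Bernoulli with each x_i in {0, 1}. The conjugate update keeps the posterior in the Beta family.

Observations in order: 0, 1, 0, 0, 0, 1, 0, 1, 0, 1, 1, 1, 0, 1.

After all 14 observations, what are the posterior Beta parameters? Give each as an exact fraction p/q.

obs 1: x=0 → posterior Beta(3, 5)
obs 2: x=1 → posterior Beta(4, 5)
obs 3: x=0 → posterior Beta(4, 6)
obs 4: x=0 → posterior Beta(4, 7)
obs 5: x=0 → posterior Beta(4, 8)
obs 6: x=1 → posterior Beta(5, 8)
obs 7: x=0 → posterior Beta(5, 9)
obs 8: x=1 → posterior Beta(6, 9)
obs 9: x=0 → posterior Beta(6, 10)
obs 10: x=1 → posterior Beta(7, 10)
obs 11: x=1 → posterior Beta(8, 10)
obs 12: x=1 → posterior Beta(9, 10)
obs 13: x=0 → posterior Beta(9, 11)
obs 14: x=1 → posterior Beta(10, 11)

alpha=10, beta=11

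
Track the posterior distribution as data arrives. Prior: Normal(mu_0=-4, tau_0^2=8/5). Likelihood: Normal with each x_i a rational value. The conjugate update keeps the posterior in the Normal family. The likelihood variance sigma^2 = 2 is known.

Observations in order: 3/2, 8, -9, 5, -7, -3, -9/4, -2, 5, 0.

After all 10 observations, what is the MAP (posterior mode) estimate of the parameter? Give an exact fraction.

-7/9

obs 1: x=3/2 → posterior Normal(-14/9, 8/9)
obs 2: x=8 → posterior Normal(18/13, 8/13)
obs 3: x=-9 → posterior Normal(-18/17, 8/17)
obs 4: x=5 → posterior Normal(2/21, 8/21)
obs 5: x=-7 → posterior Normal(-26/25, 8/25)
obs 6: x=-3 → posterior Normal(-38/29, 8/29)
obs 7: x=-9/4 → posterior Normal(-47/33, 8/33)
obs 8: x=-2 → posterior Normal(-55/37, 8/37)
obs 9: x=5 → posterior Normal(-35/41, 8/41)
obs 10: x=0 → posterior Normal(-7/9, 8/45)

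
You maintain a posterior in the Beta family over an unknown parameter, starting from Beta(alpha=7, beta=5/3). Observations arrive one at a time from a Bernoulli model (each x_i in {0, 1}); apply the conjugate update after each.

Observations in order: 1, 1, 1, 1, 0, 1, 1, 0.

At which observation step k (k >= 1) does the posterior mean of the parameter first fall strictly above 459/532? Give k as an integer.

k = 4

obs 1: x=1 → posterior Beta(8, 5/3)
obs 2: x=1 → posterior Beta(9, 5/3)
obs 3: x=1 → posterior Beta(10, 5/3)
obs 4: x=1 → posterior Beta(11, 5/3)
obs 5: x=0 → posterior Beta(11, 8/3)
obs 6: x=1 → posterior Beta(12, 8/3)
obs 7: x=1 → posterior Beta(13, 8/3)
obs 8: x=0 → posterior Beta(13, 11/3)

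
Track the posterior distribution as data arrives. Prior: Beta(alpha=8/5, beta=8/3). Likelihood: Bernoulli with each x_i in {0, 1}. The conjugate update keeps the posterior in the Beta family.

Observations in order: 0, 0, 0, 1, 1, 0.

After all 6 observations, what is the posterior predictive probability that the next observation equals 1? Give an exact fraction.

27/77

obs 1: x=0 → posterior Beta(8/5, 11/3)
obs 2: x=0 → posterior Beta(8/5, 14/3)
obs 3: x=0 → posterior Beta(8/5, 17/3)
obs 4: x=1 → posterior Beta(13/5, 17/3)
obs 5: x=1 → posterior Beta(18/5, 17/3)
obs 6: x=0 → posterior Beta(18/5, 20/3)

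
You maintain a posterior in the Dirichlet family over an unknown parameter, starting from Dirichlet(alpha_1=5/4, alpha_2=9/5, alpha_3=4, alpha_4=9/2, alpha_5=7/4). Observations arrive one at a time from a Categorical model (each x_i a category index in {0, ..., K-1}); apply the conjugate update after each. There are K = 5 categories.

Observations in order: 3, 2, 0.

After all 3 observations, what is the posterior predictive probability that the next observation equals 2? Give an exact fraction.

50/163

obs 1: x=3 → posterior Dirichlet(5/4, 9/5, 4, 11/2, 7/4)
obs 2: x=2 → posterior Dirichlet(5/4, 9/5, 5, 11/2, 7/4)
obs 3: x=0 → posterior Dirichlet(9/4, 9/5, 5, 11/2, 7/4)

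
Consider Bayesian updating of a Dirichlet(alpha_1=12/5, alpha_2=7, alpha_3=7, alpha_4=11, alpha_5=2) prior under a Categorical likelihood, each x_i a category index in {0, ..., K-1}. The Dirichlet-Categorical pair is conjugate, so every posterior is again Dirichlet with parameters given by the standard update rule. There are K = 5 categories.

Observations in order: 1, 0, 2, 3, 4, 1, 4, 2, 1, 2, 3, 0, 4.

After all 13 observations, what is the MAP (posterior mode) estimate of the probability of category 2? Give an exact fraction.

obs 1: x=1 → posterior Dirichlet(12/5, 8, 7, 11, 2)
obs 2: x=0 → posterior Dirichlet(17/5, 8, 7, 11, 2)
obs 3: x=2 → posterior Dirichlet(17/5, 8, 8, 11, 2)
obs 4: x=3 → posterior Dirichlet(17/5, 8, 8, 12, 2)
obs 5: x=4 → posterior Dirichlet(17/5, 8, 8, 12, 3)
obs 6: x=1 → posterior Dirichlet(17/5, 9, 8, 12, 3)
obs 7: x=4 → posterior Dirichlet(17/5, 9, 8, 12, 4)
obs 8: x=2 → posterior Dirichlet(17/5, 9, 9, 12, 4)
obs 9: x=1 → posterior Dirichlet(17/5, 10, 9, 12, 4)
obs 10: x=2 → posterior Dirichlet(17/5, 10, 10, 12, 4)
obs 11: x=3 → posterior Dirichlet(17/5, 10, 10, 13, 4)
obs 12: x=0 → posterior Dirichlet(22/5, 10, 10, 13, 4)
obs 13: x=4 → posterior Dirichlet(22/5, 10, 10, 13, 5)

45/187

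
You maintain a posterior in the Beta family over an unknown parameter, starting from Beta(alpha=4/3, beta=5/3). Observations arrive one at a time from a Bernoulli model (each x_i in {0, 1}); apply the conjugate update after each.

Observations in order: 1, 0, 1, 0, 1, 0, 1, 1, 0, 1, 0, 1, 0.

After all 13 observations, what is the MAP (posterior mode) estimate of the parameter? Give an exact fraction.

obs 1: x=1 → posterior Beta(7/3, 5/3)
obs 2: x=0 → posterior Beta(7/3, 8/3)
obs 3: x=1 → posterior Beta(10/3, 8/3)
obs 4: x=0 → posterior Beta(10/3, 11/3)
obs 5: x=1 → posterior Beta(13/3, 11/3)
obs 6: x=0 → posterior Beta(13/3, 14/3)
obs 7: x=1 → posterior Beta(16/3, 14/3)
obs 8: x=1 → posterior Beta(19/3, 14/3)
obs 9: x=0 → posterior Beta(19/3, 17/3)
obs 10: x=1 → posterior Beta(22/3, 17/3)
obs 11: x=0 → posterior Beta(22/3, 20/3)
obs 12: x=1 → posterior Beta(25/3, 20/3)
obs 13: x=0 → posterior Beta(25/3, 23/3)

11/21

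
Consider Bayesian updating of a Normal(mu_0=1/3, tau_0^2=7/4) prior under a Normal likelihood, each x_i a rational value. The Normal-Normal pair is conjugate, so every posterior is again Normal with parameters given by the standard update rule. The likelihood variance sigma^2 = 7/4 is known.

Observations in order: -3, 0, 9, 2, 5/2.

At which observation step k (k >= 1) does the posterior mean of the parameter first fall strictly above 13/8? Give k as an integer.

obs 1: x=-3 → posterior Normal(-4/3, 7/8)
obs 2: x=0 → posterior Normal(-8/9, 7/12)
obs 3: x=9 → posterior Normal(19/12, 7/16)
obs 4: x=2 → posterior Normal(5/3, 7/20)
obs 5: x=5/2 → posterior Normal(65/36, 7/24)

k = 4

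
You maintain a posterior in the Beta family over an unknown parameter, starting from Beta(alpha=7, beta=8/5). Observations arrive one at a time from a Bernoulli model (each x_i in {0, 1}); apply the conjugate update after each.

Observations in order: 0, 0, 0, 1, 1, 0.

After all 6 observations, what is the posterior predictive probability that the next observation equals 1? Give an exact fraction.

obs 1: x=0 → posterior Beta(7, 13/5)
obs 2: x=0 → posterior Beta(7, 18/5)
obs 3: x=0 → posterior Beta(7, 23/5)
obs 4: x=1 → posterior Beta(8, 23/5)
obs 5: x=1 → posterior Beta(9, 23/5)
obs 6: x=0 → posterior Beta(9, 28/5)

45/73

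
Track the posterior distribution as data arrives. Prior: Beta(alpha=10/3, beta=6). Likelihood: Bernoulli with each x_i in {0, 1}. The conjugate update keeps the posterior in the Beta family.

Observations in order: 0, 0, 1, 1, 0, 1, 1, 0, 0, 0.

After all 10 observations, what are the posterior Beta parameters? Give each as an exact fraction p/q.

obs 1: x=0 → posterior Beta(10/3, 7)
obs 2: x=0 → posterior Beta(10/3, 8)
obs 3: x=1 → posterior Beta(13/3, 8)
obs 4: x=1 → posterior Beta(16/3, 8)
obs 5: x=0 → posterior Beta(16/3, 9)
obs 6: x=1 → posterior Beta(19/3, 9)
obs 7: x=1 → posterior Beta(22/3, 9)
obs 8: x=0 → posterior Beta(22/3, 10)
obs 9: x=0 → posterior Beta(22/3, 11)
obs 10: x=0 → posterior Beta(22/3, 12)

alpha=22/3, beta=12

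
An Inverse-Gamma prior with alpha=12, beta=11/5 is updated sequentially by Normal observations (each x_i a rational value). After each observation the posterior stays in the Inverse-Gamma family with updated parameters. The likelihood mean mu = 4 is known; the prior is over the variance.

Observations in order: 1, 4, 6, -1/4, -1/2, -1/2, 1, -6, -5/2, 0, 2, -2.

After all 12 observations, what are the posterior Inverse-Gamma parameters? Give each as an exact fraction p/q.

obs 1: x=1 → posterior Inverse-Gamma(25/2, 67/10)
obs 2: x=4 → posterior Inverse-Gamma(13, 67/10)
obs 3: x=6 → posterior Inverse-Gamma(27/2, 87/10)
obs 4: x=-1/4 → posterior Inverse-Gamma(14, 2837/160)
obs 5: x=-1/2 → posterior Inverse-Gamma(29/2, 4457/160)
obs 6: x=-1/2 → posterior Inverse-Gamma(15, 6077/160)
obs 7: x=1 → posterior Inverse-Gamma(31/2, 6797/160)
obs 8: x=-6 → posterior Inverse-Gamma(16, 14797/160)
obs 9: x=-5/2 → posterior Inverse-Gamma(33/2, 18177/160)
obs 10: x=0 → posterior Inverse-Gamma(17, 19457/160)
obs 11: x=2 → posterior Inverse-Gamma(35/2, 19777/160)
obs 12: x=-2 → posterior Inverse-Gamma(18, 22657/160)

alpha=18, beta=22657/160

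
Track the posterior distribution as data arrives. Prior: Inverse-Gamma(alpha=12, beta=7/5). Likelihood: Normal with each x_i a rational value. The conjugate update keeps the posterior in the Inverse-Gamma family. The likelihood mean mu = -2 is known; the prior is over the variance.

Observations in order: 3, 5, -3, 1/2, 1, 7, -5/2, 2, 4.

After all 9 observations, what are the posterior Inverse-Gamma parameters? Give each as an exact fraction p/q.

alpha=33/2, beta=2263/20

obs 1: x=3 → posterior Inverse-Gamma(25/2, 139/10)
obs 2: x=5 → posterior Inverse-Gamma(13, 192/5)
obs 3: x=-3 → posterior Inverse-Gamma(27/2, 389/10)
obs 4: x=1/2 → posterior Inverse-Gamma(14, 1681/40)
obs 5: x=1 → posterior Inverse-Gamma(29/2, 1861/40)
obs 6: x=7 → posterior Inverse-Gamma(15, 3481/40)
obs 7: x=-5/2 → posterior Inverse-Gamma(31/2, 1743/20)
obs 8: x=2 → posterior Inverse-Gamma(16, 1903/20)
obs 9: x=4 → posterior Inverse-Gamma(33/2, 2263/20)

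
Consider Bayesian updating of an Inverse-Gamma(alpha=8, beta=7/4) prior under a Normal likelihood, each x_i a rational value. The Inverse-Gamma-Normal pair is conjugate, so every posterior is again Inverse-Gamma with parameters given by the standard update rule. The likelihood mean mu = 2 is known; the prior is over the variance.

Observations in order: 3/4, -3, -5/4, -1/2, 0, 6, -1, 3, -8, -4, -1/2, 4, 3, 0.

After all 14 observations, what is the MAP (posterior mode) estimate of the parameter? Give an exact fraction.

1825/256

obs 1: x=3/4 → posterior Inverse-Gamma(17/2, 81/32)
obs 2: x=-3 → posterior Inverse-Gamma(9, 481/32)
obs 3: x=-5/4 → posterior Inverse-Gamma(19/2, 325/16)
obs 4: x=-1/2 → posterior Inverse-Gamma(10, 375/16)
obs 5: x=0 → posterior Inverse-Gamma(21/2, 407/16)
obs 6: x=6 → posterior Inverse-Gamma(11, 535/16)
obs 7: x=-1 → posterior Inverse-Gamma(23/2, 607/16)
obs 8: x=3 → posterior Inverse-Gamma(12, 615/16)
obs 9: x=-8 → posterior Inverse-Gamma(25/2, 1415/16)
obs 10: x=-4 → posterior Inverse-Gamma(13, 1703/16)
obs 11: x=-1/2 → posterior Inverse-Gamma(27/2, 1753/16)
obs 12: x=4 → posterior Inverse-Gamma(14, 1785/16)
obs 13: x=3 → posterior Inverse-Gamma(29/2, 1793/16)
obs 14: x=0 → posterior Inverse-Gamma(15, 1825/16)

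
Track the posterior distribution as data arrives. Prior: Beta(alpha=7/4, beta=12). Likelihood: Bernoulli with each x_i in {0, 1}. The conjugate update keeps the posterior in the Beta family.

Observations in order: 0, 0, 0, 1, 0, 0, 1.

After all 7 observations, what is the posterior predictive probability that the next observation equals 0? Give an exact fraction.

68/83

obs 1: x=0 → posterior Beta(7/4, 13)
obs 2: x=0 → posterior Beta(7/4, 14)
obs 3: x=0 → posterior Beta(7/4, 15)
obs 4: x=1 → posterior Beta(11/4, 15)
obs 5: x=0 → posterior Beta(11/4, 16)
obs 6: x=0 → posterior Beta(11/4, 17)
obs 7: x=1 → posterior Beta(15/4, 17)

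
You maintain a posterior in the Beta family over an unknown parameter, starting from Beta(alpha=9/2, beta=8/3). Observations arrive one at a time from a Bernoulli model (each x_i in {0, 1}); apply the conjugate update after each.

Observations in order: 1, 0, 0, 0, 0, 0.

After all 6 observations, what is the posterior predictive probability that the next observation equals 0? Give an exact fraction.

46/79

obs 1: x=1 → posterior Beta(11/2, 8/3)
obs 2: x=0 → posterior Beta(11/2, 11/3)
obs 3: x=0 → posterior Beta(11/2, 14/3)
obs 4: x=0 → posterior Beta(11/2, 17/3)
obs 5: x=0 → posterior Beta(11/2, 20/3)
obs 6: x=0 → posterior Beta(11/2, 23/3)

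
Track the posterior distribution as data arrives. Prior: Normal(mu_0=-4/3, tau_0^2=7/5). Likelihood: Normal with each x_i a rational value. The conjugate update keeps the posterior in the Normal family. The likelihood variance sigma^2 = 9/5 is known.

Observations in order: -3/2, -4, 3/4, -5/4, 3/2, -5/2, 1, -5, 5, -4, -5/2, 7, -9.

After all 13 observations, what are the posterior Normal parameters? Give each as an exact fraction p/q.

obs 1: x=-3/2 → posterior Normal(-45/32, 63/80)
obs 2: x=-4 → posterior Normal(-101/46, 63/115)
obs 3: x=3/4 → posterior Normal(-181/120, 21/50)
obs 4: x=-5/4 → posterior Normal(-54/37, 63/185)
obs 5: x=3/2 → posterior Normal(-87/88, 63/220)
obs 6: x=-5/2 → posterior Normal(-61/51, 21/85)
obs 7: x=1 → posterior Normal(-27/29, 63/290)
obs 8: x=-5 → posterior Normal(-89/65, 63/325)
obs 9: x=5 → posterior Normal(-3/4, 7/40)
obs 10: x=-4 → posterior Normal(-82/79, 63/395)
obs 11: x=-5/2 → posterior Normal(-199/172, 63/430)
obs 12: x=7 → posterior Normal(-101/186, 21/155)
obs 13: x=-9 → posterior Normal(-227/200, 63/500)

mu_0=-227/200, tau_0^2=63/500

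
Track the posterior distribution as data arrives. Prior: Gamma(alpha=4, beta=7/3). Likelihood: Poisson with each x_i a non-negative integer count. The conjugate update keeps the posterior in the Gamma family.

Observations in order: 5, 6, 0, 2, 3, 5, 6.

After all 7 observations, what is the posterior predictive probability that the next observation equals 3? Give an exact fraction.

obs 1: x=5 → posterior Gamma(9, 10/3)
obs 2: x=6 → posterior Gamma(15, 13/3)
obs 3: x=0 → posterior Gamma(15, 16/3)
obs 4: x=2 → posterior Gamma(17, 19/3)
obs 5: x=3 → posterior Gamma(20, 22/3)
obs 6: x=5 → posterior Gamma(25, 25/3)
obs 7: x=6 → posterior Gamma(31, 28/3)

3457605207111920179840149913496069896959210553344/16403476339625029756224827950926001480558989788191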